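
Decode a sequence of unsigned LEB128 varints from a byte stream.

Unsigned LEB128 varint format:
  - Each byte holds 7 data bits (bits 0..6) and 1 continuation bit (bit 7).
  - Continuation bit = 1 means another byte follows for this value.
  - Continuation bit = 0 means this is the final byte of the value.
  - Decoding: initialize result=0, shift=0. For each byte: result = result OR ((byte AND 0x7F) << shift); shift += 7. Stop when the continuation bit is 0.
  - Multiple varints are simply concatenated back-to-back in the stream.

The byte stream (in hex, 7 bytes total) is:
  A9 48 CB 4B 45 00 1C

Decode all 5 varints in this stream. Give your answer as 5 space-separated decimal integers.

Answer: 9257 9675 69 0 28

Derivation:
  byte[0]=0xA9 cont=1 payload=0x29=41: acc |= 41<<0 -> acc=41 shift=7
  byte[1]=0x48 cont=0 payload=0x48=72: acc |= 72<<7 -> acc=9257 shift=14 [end]
Varint 1: bytes[0:2] = A9 48 -> value 9257 (2 byte(s))
  byte[2]=0xCB cont=1 payload=0x4B=75: acc |= 75<<0 -> acc=75 shift=7
  byte[3]=0x4B cont=0 payload=0x4B=75: acc |= 75<<7 -> acc=9675 shift=14 [end]
Varint 2: bytes[2:4] = CB 4B -> value 9675 (2 byte(s))
  byte[4]=0x45 cont=0 payload=0x45=69: acc |= 69<<0 -> acc=69 shift=7 [end]
Varint 3: bytes[4:5] = 45 -> value 69 (1 byte(s))
  byte[5]=0x00 cont=0 payload=0x00=0: acc |= 0<<0 -> acc=0 shift=7 [end]
Varint 4: bytes[5:6] = 00 -> value 0 (1 byte(s))
  byte[6]=0x1C cont=0 payload=0x1C=28: acc |= 28<<0 -> acc=28 shift=7 [end]
Varint 5: bytes[6:7] = 1C -> value 28 (1 byte(s))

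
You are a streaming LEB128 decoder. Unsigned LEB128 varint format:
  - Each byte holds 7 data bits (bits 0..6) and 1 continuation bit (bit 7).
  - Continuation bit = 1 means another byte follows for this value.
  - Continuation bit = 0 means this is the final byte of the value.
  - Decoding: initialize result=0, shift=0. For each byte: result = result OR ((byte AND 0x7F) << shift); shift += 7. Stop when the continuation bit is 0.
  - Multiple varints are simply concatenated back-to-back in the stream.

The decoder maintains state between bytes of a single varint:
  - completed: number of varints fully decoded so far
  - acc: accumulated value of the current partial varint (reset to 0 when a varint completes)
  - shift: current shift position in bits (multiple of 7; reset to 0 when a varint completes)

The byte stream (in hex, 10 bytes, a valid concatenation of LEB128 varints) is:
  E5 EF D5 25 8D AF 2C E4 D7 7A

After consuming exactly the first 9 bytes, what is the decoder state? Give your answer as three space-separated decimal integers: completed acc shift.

Answer: 2 11236 14

Derivation:
byte[0]=0xE5 cont=1 payload=0x65: acc |= 101<<0 -> completed=0 acc=101 shift=7
byte[1]=0xEF cont=1 payload=0x6F: acc |= 111<<7 -> completed=0 acc=14309 shift=14
byte[2]=0xD5 cont=1 payload=0x55: acc |= 85<<14 -> completed=0 acc=1406949 shift=21
byte[3]=0x25 cont=0 payload=0x25: varint #1 complete (value=79001573); reset -> completed=1 acc=0 shift=0
byte[4]=0x8D cont=1 payload=0x0D: acc |= 13<<0 -> completed=1 acc=13 shift=7
byte[5]=0xAF cont=1 payload=0x2F: acc |= 47<<7 -> completed=1 acc=6029 shift=14
byte[6]=0x2C cont=0 payload=0x2C: varint #2 complete (value=726925); reset -> completed=2 acc=0 shift=0
byte[7]=0xE4 cont=1 payload=0x64: acc |= 100<<0 -> completed=2 acc=100 shift=7
byte[8]=0xD7 cont=1 payload=0x57: acc |= 87<<7 -> completed=2 acc=11236 shift=14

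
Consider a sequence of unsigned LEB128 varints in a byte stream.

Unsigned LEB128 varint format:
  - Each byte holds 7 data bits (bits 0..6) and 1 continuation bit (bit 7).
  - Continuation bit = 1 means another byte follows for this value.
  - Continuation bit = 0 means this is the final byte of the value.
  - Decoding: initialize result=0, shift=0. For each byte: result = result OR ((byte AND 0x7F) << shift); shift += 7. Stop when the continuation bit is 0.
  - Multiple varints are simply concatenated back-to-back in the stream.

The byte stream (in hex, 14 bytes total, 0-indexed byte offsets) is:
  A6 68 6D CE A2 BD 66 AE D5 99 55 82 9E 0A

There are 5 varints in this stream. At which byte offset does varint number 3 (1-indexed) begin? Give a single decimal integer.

  byte[0]=0xA6 cont=1 payload=0x26=38: acc |= 38<<0 -> acc=38 shift=7
  byte[1]=0x68 cont=0 payload=0x68=104: acc |= 104<<7 -> acc=13350 shift=14 [end]
Varint 1: bytes[0:2] = A6 68 -> value 13350 (2 byte(s))
  byte[2]=0x6D cont=0 payload=0x6D=109: acc |= 109<<0 -> acc=109 shift=7 [end]
Varint 2: bytes[2:3] = 6D -> value 109 (1 byte(s))
  byte[3]=0xCE cont=1 payload=0x4E=78: acc |= 78<<0 -> acc=78 shift=7
  byte[4]=0xA2 cont=1 payload=0x22=34: acc |= 34<<7 -> acc=4430 shift=14
  byte[5]=0xBD cont=1 payload=0x3D=61: acc |= 61<<14 -> acc=1003854 shift=21
  byte[6]=0x66 cont=0 payload=0x66=102: acc |= 102<<21 -> acc=214913358 shift=28 [end]
Varint 3: bytes[3:7] = CE A2 BD 66 -> value 214913358 (4 byte(s))
  byte[7]=0xAE cont=1 payload=0x2E=46: acc |= 46<<0 -> acc=46 shift=7
  byte[8]=0xD5 cont=1 payload=0x55=85: acc |= 85<<7 -> acc=10926 shift=14
  byte[9]=0x99 cont=1 payload=0x19=25: acc |= 25<<14 -> acc=420526 shift=21
  byte[10]=0x55 cont=0 payload=0x55=85: acc |= 85<<21 -> acc=178678446 shift=28 [end]
Varint 4: bytes[7:11] = AE D5 99 55 -> value 178678446 (4 byte(s))
  byte[11]=0x82 cont=1 payload=0x02=2: acc |= 2<<0 -> acc=2 shift=7
  byte[12]=0x9E cont=1 payload=0x1E=30: acc |= 30<<7 -> acc=3842 shift=14
  byte[13]=0x0A cont=0 payload=0x0A=10: acc |= 10<<14 -> acc=167682 shift=21 [end]
Varint 5: bytes[11:14] = 82 9E 0A -> value 167682 (3 byte(s))

Answer: 3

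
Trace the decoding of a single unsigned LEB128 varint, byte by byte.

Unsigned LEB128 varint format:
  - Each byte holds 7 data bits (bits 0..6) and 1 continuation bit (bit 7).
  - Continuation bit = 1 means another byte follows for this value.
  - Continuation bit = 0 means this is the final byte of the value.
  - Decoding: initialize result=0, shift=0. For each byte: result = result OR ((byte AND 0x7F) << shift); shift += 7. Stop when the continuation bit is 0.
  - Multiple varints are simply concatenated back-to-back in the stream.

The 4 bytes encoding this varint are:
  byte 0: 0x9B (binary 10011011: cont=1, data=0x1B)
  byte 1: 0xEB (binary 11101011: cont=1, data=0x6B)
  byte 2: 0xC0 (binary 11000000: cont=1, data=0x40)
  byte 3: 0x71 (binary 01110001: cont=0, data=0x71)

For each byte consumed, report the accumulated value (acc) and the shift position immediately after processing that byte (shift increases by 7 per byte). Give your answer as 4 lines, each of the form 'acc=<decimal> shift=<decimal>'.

byte 0=0x9B: payload=0x1B=27, contrib = 27<<0 = 27; acc -> 27, shift -> 7
byte 1=0xEB: payload=0x6B=107, contrib = 107<<7 = 13696; acc -> 13723, shift -> 14
byte 2=0xC0: payload=0x40=64, contrib = 64<<14 = 1048576; acc -> 1062299, shift -> 21
byte 3=0x71: payload=0x71=113, contrib = 113<<21 = 236978176; acc -> 238040475, shift -> 28

Answer: acc=27 shift=7
acc=13723 shift=14
acc=1062299 shift=21
acc=238040475 shift=28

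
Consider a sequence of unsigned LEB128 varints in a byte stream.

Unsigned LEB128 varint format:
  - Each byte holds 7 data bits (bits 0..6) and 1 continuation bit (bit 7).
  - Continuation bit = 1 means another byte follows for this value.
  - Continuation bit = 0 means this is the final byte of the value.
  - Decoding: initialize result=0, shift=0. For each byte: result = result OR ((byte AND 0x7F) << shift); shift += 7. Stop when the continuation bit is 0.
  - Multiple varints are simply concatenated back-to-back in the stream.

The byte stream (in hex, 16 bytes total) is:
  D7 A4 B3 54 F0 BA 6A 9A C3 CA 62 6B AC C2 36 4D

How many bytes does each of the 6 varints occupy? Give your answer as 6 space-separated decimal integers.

  byte[0]=0xD7 cont=1 payload=0x57=87: acc |= 87<<0 -> acc=87 shift=7
  byte[1]=0xA4 cont=1 payload=0x24=36: acc |= 36<<7 -> acc=4695 shift=14
  byte[2]=0xB3 cont=1 payload=0x33=51: acc |= 51<<14 -> acc=840279 shift=21
  byte[3]=0x54 cont=0 payload=0x54=84: acc |= 84<<21 -> acc=177001047 shift=28 [end]
Varint 1: bytes[0:4] = D7 A4 B3 54 -> value 177001047 (4 byte(s))
  byte[4]=0xF0 cont=1 payload=0x70=112: acc |= 112<<0 -> acc=112 shift=7
  byte[5]=0xBA cont=1 payload=0x3A=58: acc |= 58<<7 -> acc=7536 shift=14
  byte[6]=0x6A cont=0 payload=0x6A=106: acc |= 106<<14 -> acc=1744240 shift=21 [end]
Varint 2: bytes[4:7] = F0 BA 6A -> value 1744240 (3 byte(s))
  byte[7]=0x9A cont=1 payload=0x1A=26: acc |= 26<<0 -> acc=26 shift=7
  byte[8]=0xC3 cont=1 payload=0x43=67: acc |= 67<<7 -> acc=8602 shift=14
  byte[9]=0xCA cont=1 payload=0x4A=74: acc |= 74<<14 -> acc=1221018 shift=21
  byte[10]=0x62 cont=0 payload=0x62=98: acc |= 98<<21 -> acc=206741914 shift=28 [end]
Varint 3: bytes[7:11] = 9A C3 CA 62 -> value 206741914 (4 byte(s))
  byte[11]=0x6B cont=0 payload=0x6B=107: acc |= 107<<0 -> acc=107 shift=7 [end]
Varint 4: bytes[11:12] = 6B -> value 107 (1 byte(s))
  byte[12]=0xAC cont=1 payload=0x2C=44: acc |= 44<<0 -> acc=44 shift=7
  byte[13]=0xC2 cont=1 payload=0x42=66: acc |= 66<<7 -> acc=8492 shift=14
  byte[14]=0x36 cont=0 payload=0x36=54: acc |= 54<<14 -> acc=893228 shift=21 [end]
Varint 5: bytes[12:15] = AC C2 36 -> value 893228 (3 byte(s))
  byte[15]=0x4D cont=0 payload=0x4D=77: acc |= 77<<0 -> acc=77 shift=7 [end]
Varint 6: bytes[15:16] = 4D -> value 77 (1 byte(s))

Answer: 4 3 4 1 3 1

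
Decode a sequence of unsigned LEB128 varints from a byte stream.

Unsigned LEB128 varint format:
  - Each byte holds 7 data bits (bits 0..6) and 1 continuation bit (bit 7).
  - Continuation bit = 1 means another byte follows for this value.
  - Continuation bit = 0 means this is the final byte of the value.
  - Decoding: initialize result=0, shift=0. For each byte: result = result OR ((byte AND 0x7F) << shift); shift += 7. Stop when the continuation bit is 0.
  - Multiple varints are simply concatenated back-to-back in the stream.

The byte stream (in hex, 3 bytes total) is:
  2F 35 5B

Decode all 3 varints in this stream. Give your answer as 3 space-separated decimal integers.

Answer: 47 53 91

Derivation:
  byte[0]=0x2F cont=0 payload=0x2F=47: acc |= 47<<0 -> acc=47 shift=7 [end]
Varint 1: bytes[0:1] = 2F -> value 47 (1 byte(s))
  byte[1]=0x35 cont=0 payload=0x35=53: acc |= 53<<0 -> acc=53 shift=7 [end]
Varint 2: bytes[1:2] = 35 -> value 53 (1 byte(s))
  byte[2]=0x5B cont=0 payload=0x5B=91: acc |= 91<<0 -> acc=91 shift=7 [end]
Varint 3: bytes[2:3] = 5B -> value 91 (1 byte(s))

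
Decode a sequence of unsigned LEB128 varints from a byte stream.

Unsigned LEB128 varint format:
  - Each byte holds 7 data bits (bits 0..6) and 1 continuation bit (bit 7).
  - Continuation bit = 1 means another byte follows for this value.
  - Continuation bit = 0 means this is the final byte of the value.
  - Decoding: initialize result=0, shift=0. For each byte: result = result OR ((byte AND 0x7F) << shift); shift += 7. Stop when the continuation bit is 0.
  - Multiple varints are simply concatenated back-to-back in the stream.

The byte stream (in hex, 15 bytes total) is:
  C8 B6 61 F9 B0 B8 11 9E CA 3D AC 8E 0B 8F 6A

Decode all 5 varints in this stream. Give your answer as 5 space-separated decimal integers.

  byte[0]=0xC8 cont=1 payload=0x48=72: acc |= 72<<0 -> acc=72 shift=7
  byte[1]=0xB6 cont=1 payload=0x36=54: acc |= 54<<7 -> acc=6984 shift=14
  byte[2]=0x61 cont=0 payload=0x61=97: acc |= 97<<14 -> acc=1596232 shift=21 [end]
Varint 1: bytes[0:3] = C8 B6 61 -> value 1596232 (3 byte(s))
  byte[3]=0xF9 cont=1 payload=0x79=121: acc |= 121<<0 -> acc=121 shift=7
  byte[4]=0xB0 cont=1 payload=0x30=48: acc |= 48<<7 -> acc=6265 shift=14
  byte[5]=0xB8 cont=1 payload=0x38=56: acc |= 56<<14 -> acc=923769 shift=21
  byte[6]=0x11 cont=0 payload=0x11=17: acc |= 17<<21 -> acc=36575353 shift=28 [end]
Varint 2: bytes[3:7] = F9 B0 B8 11 -> value 36575353 (4 byte(s))
  byte[7]=0x9E cont=1 payload=0x1E=30: acc |= 30<<0 -> acc=30 shift=7
  byte[8]=0xCA cont=1 payload=0x4A=74: acc |= 74<<7 -> acc=9502 shift=14
  byte[9]=0x3D cont=0 payload=0x3D=61: acc |= 61<<14 -> acc=1008926 shift=21 [end]
Varint 3: bytes[7:10] = 9E CA 3D -> value 1008926 (3 byte(s))
  byte[10]=0xAC cont=1 payload=0x2C=44: acc |= 44<<0 -> acc=44 shift=7
  byte[11]=0x8E cont=1 payload=0x0E=14: acc |= 14<<7 -> acc=1836 shift=14
  byte[12]=0x0B cont=0 payload=0x0B=11: acc |= 11<<14 -> acc=182060 shift=21 [end]
Varint 4: bytes[10:13] = AC 8E 0B -> value 182060 (3 byte(s))
  byte[13]=0x8F cont=1 payload=0x0F=15: acc |= 15<<0 -> acc=15 shift=7
  byte[14]=0x6A cont=0 payload=0x6A=106: acc |= 106<<7 -> acc=13583 shift=14 [end]
Varint 5: bytes[13:15] = 8F 6A -> value 13583 (2 byte(s))

Answer: 1596232 36575353 1008926 182060 13583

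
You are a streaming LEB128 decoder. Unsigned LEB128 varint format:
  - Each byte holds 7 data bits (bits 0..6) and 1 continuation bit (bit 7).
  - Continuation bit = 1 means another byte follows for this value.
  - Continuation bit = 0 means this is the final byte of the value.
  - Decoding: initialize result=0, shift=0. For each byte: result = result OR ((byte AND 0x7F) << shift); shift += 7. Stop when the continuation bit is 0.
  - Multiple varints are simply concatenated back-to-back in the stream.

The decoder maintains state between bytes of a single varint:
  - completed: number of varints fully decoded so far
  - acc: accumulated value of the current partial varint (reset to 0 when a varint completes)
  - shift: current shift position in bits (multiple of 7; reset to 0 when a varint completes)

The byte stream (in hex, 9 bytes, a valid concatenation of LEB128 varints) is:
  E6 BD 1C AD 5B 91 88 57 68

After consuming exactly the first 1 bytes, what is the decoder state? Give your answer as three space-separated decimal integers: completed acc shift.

Answer: 0 102 7

Derivation:
byte[0]=0xE6 cont=1 payload=0x66: acc |= 102<<0 -> completed=0 acc=102 shift=7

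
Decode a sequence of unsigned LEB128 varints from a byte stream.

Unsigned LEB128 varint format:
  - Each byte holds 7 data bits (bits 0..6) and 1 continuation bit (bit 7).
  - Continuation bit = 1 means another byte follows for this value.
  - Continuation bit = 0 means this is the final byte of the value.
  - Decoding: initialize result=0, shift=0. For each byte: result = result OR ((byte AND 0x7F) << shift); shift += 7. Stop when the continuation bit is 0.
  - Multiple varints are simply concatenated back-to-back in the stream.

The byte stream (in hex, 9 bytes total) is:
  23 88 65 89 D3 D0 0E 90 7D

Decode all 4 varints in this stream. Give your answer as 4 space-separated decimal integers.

Answer: 35 12936 30681481 16016

Derivation:
  byte[0]=0x23 cont=0 payload=0x23=35: acc |= 35<<0 -> acc=35 shift=7 [end]
Varint 1: bytes[0:1] = 23 -> value 35 (1 byte(s))
  byte[1]=0x88 cont=1 payload=0x08=8: acc |= 8<<0 -> acc=8 shift=7
  byte[2]=0x65 cont=0 payload=0x65=101: acc |= 101<<7 -> acc=12936 shift=14 [end]
Varint 2: bytes[1:3] = 88 65 -> value 12936 (2 byte(s))
  byte[3]=0x89 cont=1 payload=0x09=9: acc |= 9<<0 -> acc=9 shift=7
  byte[4]=0xD3 cont=1 payload=0x53=83: acc |= 83<<7 -> acc=10633 shift=14
  byte[5]=0xD0 cont=1 payload=0x50=80: acc |= 80<<14 -> acc=1321353 shift=21
  byte[6]=0x0E cont=0 payload=0x0E=14: acc |= 14<<21 -> acc=30681481 shift=28 [end]
Varint 3: bytes[3:7] = 89 D3 D0 0E -> value 30681481 (4 byte(s))
  byte[7]=0x90 cont=1 payload=0x10=16: acc |= 16<<0 -> acc=16 shift=7
  byte[8]=0x7D cont=0 payload=0x7D=125: acc |= 125<<7 -> acc=16016 shift=14 [end]
Varint 4: bytes[7:9] = 90 7D -> value 16016 (2 byte(s))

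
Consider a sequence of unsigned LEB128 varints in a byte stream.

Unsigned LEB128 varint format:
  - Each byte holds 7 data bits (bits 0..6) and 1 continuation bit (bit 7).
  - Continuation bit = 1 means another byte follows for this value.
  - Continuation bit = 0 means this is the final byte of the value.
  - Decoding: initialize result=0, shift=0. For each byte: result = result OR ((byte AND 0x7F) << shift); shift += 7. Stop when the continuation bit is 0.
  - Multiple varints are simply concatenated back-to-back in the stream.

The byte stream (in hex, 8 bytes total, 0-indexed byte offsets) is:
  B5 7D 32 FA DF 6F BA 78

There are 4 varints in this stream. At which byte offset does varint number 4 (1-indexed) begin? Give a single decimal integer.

Answer: 6

Derivation:
  byte[0]=0xB5 cont=1 payload=0x35=53: acc |= 53<<0 -> acc=53 shift=7
  byte[1]=0x7D cont=0 payload=0x7D=125: acc |= 125<<7 -> acc=16053 shift=14 [end]
Varint 1: bytes[0:2] = B5 7D -> value 16053 (2 byte(s))
  byte[2]=0x32 cont=0 payload=0x32=50: acc |= 50<<0 -> acc=50 shift=7 [end]
Varint 2: bytes[2:3] = 32 -> value 50 (1 byte(s))
  byte[3]=0xFA cont=1 payload=0x7A=122: acc |= 122<<0 -> acc=122 shift=7
  byte[4]=0xDF cont=1 payload=0x5F=95: acc |= 95<<7 -> acc=12282 shift=14
  byte[5]=0x6F cont=0 payload=0x6F=111: acc |= 111<<14 -> acc=1830906 shift=21 [end]
Varint 3: bytes[3:6] = FA DF 6F -> value 1830906 (3 byte(s))
  byte[6]=0xBA cont=1 payload=0x3A=58: acc |= 58<<0 -> acc=58 shift=7
  byte[7]=0x78 cont=0 payload=0x78=120: acc |= 120<<7 -> acc=15418 shift=14 [end]
Varint 4: bytes[6:8] = BA 78 -> value 15418 (2 byte(s))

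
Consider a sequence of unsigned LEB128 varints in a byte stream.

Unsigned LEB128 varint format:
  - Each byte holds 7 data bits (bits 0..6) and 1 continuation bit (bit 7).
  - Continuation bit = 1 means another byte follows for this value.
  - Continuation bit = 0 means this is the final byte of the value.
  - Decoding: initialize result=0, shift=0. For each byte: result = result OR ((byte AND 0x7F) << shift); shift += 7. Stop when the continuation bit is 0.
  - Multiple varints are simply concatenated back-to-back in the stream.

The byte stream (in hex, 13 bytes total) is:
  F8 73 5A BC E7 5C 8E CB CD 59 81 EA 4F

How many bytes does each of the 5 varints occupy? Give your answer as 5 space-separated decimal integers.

Answer: 2 1 3 4 3

Derivation:
  byte[0]=0xF8 cont=1 payload=0x78=120: acc |= 120<<0 -> acc=120 shift=7
  byte[1]=0x73 cont=0 payload=0x73=115: acc |= 115<<7 -> acc=14840 shift=14 [end]
Varint 1: bytes[0:2] = F8 73 -> value 14840 (2 byte(s))
  byte[2]=0x5A cont=0 payload=0x5A=90: acc |= 90<<0 -> acc=90 shift=7 [end]
Varint 2: bytes[2:3] = 5A -> value 90 (1 byte(s))
  byte[3]=0xBC cont=1 payload=0x3C=60: acc |= 60<<0 -> acc=60 shift=7
  byte[4]=0xE7 cont=1 payload=0x67=103: acc |= 103<<7 -> acc=13244 shift=14
  byte[5]=0x5C cont=0 payload=0x5C=92: acc |= 92<<14 -> acc=1520572 shift=21 [end]
Varint 3: bytes[3:6] = BC E7 5C -> value 1520572 (3 byte(s))
  byte[6]=0x8E cont=1 payload=0x0E=14: acc |= 14<<0 -> acc=14 shift=7
  byte[7]=0xCB cont=1 payload=0x4B=75: acc |= 75<<7 -> acc=9614 shift=14
  byte[8]=0xCD cont=1 payload=0x4D=77: acc |= 77<<14 -> acc=1271182 shift=21
  byte[9]=0x59 cont=0 payload=0x59=89: acc |= 89<<21 -> acc=187917710 shift=28 [end]
Varint 4: bytes[6:10] = 8E CB CD 59 -> value 187917710 (4 byte(s))
  byte[10]=0x81 cont=1 payload=0x01=1: acc |= 1<<0 -> acc=1 shift=7
  byte[11]=0xEA cont=1 payload=0x6A=106: acc |= 106<<7 -> acc=13569 shift=14
  byte[12]=0x4F cont=0 payload=0x4F=79: acc |= 79<<14 -> acc=1307905 shift=21 [end]
Varint 5: bytes[10:13] = 81 EA 4F -> value 1307905 (3 byte(s))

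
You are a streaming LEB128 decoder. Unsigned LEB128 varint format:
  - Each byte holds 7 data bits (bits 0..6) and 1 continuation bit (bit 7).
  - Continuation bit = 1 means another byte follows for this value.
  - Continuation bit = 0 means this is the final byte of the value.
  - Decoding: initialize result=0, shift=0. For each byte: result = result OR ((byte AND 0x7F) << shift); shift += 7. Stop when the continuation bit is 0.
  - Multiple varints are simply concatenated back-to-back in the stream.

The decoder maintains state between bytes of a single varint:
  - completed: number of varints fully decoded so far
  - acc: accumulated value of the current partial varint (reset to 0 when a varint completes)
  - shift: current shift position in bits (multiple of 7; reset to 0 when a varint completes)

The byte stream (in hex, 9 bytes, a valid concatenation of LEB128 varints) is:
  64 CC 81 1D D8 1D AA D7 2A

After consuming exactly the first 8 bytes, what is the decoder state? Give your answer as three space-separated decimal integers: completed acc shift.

Answer: 3 11178 14

Derivation:
byte[0]=0x64 cont=0 payload=0x64: varint #1 complete (value=100); reset -> completed=1 acc=0 shift=0
byte[1]=0xCC cont=1 payload=0x4C: acc |= 76<<0 -> completed=1 acc=76 shift=7
byte[2]=0x81 cont=1 payload=0x01: acc |= 1<<7 -> completed=1 acc=204 shift=14
byte[3]=0x1D cont=0 payload=0x1D: varint #2 complete (value=475340); reset -> completed=2 acc=0 shift=0
byte[4]=0xD8 cont=1 payload=0x58: acc |= 88<<0 -> completed=2 acc=88 shift=7
byte[5]=0x1D cont=0 payload=0x1D: varint #3 complete (value=3800); reset -> completed=3 acc=0 shift=0
byte[6]=0xAA cont=1 payload=0x2A: acc |= 42<<0 -> completed=3 acc=42 shift=7
byte[7]=0xD7 cont=1 payload=0x57: acc |= 87<<7 -> completed=3 acc=11178 shift=14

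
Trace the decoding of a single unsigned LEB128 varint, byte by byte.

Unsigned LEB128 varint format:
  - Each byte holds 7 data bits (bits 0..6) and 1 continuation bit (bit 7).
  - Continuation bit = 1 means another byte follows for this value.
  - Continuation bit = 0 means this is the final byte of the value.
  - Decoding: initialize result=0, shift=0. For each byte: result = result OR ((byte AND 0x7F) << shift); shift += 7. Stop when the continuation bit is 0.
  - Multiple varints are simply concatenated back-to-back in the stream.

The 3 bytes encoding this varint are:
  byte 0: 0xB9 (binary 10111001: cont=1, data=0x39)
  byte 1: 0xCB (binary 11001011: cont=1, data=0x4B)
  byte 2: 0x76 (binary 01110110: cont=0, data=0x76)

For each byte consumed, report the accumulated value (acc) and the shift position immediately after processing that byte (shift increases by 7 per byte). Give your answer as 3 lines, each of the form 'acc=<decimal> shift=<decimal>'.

Answer: acc=57 shift=7
acc=9657 shift=14
acc=1942969 shift=21

Derivation:
byte 0=0xB9: payload=0x39=57, contrib = 57<<0 = 57; acc -> 57, shift -> 7
byte 1=0xCB: payload=0x4B=75, contrib = 75<<7 = 9600; acc -> 9657, shift -> 14
byte 2=0x76: payload=0x76=118, contrib = 118<<14 = 1933312; acc -> 1942969, shift -> 21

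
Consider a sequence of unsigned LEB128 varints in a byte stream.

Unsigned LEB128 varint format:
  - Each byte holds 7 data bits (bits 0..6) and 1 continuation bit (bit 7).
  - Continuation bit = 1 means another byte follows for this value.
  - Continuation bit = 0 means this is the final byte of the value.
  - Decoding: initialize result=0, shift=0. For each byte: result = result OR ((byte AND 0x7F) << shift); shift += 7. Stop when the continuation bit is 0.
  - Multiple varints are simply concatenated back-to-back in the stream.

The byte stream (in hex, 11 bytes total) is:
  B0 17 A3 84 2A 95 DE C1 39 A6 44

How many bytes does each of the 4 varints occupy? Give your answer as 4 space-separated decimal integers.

Answer: 2 3 4 2

Derivation:
  byte[0]=0xB0 cont=1 payload=0x30=48: acc |= 48<<0 -> acc=48 shift=7
  byte[1]=0x17 cont=0 payload=0x17=23: acc |= 23<<7 -> acc=2992 shift=14 [end]
Varint 1: bytes[0:2] = B0 17 -> value 2992 (2 byte(s))
  byte[2]=0xA3 cont=1 payload=0x23=35: acc |= 35<<0 -> acc=35 shift=7
  byte[3]=0x84 cont=1 payload=0x04=4: acc |= 4<<7 -> acc=547 shift=14
  byte[4]=0x2A cont=0 payload=0x2A=42: acc |= 42<<14 -> acc=688675 shift=21 [end]
Varint 2: bytes[2:5] = A3 84 2A -> value 688675 (3 byte(s))
  byte[5]=0x95 cont=1 payload=0x15=21: acc |= 21<<0 -> acc=21 shift=7
  byte[6]=0xDE cont=1 payload=0x5E=94: acc |= 94<<7 -> acc=12053 shift=14
  byte[7]=0xC1 cont=1 payload=0x41=65: acc |= 65<<14 -> acc=1077013 shift=21
  byte[8]=0x39 cont=0 payload=0x39=57: acc |= 57<<21 -> acc=120614677 shift=28 [end]
Varint 3: bytes[5:9] = 95 DE C1 39 -> value 120614677 (4 byte(s))
  byte[9]=0xA6 cont=1 payload=0x26=38: acc |= 38<<0 -> acc=38 shift=7
  byte[10]=0x44 cont=0 payload=0x44=68: acc |= 68<<7 -> acc=8742 shift=14 [end]
Varint 4: bytes[9:11] = A6 44 -> value 8742 (2 byte(s))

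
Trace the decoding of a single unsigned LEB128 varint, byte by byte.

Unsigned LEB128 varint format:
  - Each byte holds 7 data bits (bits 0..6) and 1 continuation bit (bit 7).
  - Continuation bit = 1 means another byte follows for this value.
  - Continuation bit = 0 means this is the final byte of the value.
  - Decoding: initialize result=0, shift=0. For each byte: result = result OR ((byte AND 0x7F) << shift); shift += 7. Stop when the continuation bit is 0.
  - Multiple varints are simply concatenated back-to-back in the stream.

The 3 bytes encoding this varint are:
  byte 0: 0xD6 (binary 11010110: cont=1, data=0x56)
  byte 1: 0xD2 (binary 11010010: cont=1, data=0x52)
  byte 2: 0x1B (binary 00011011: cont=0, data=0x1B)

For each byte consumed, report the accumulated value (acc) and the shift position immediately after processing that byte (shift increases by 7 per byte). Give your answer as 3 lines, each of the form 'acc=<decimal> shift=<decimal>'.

byte 0=0xD6: payload=0x56=86, contrib = 86<<0 = 86; acc -> 86, shift -> 7
byte 1=0xD2: payload=0x52=82, contrib = 82<<7 = 10496; acc -> 10582, shift -> 14
byte 2=0x1B: payload=0x1B=27, contrib = 27<<14 = 442368; acc -> 452950, shift -> 21

Answer: acc=86 shift=7
acc=10582 shift=14
acc=452950 shift=21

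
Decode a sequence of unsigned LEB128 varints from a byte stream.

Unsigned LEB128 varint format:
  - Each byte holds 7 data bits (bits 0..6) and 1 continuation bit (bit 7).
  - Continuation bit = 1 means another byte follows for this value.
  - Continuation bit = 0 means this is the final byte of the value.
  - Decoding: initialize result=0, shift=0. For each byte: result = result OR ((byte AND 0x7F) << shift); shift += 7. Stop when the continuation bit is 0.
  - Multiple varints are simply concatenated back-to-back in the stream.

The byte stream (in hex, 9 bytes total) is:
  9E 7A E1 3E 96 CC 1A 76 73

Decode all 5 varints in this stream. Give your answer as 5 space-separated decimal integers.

Answer: 15646 8033 435734 118 115

Derivation:
  byte[0]=0x9E cont=1 payload=0x1E=30: acc |= 30<<0 -> acc=30 shift=7
  byte[1]=0x7A cont=0 payload=0x7A=122: acc |= 122<<7 -> acc=15646 shift=14 [end]
Varint 1: bytes[0:2] = 9E 7A -> value 15646 (2 byte(s))
  byte[2]=0xE1 cont=1 payload=0x61=97: acc |= 97<<0 -> acc=97 shift=7
  byte[3]=0x3E cont=0 payload=0x3E=62: acc |= 62<<7 -> acc=8033 shift=14 [end]
Varint 2: bytes[2:4] = E1 3E -> value 8033 (2 byte(s))
  byte[4]=0x96 cont=1 payload=0x16=22: acc |= 22<<0 -> acc=22 shift=7
  byte[5]=0xCC cont=1 payload=0x4C=76: acc |= 76<<7 -> acc=9750 shift=14
  byte[6]=0x1A cont=0 payload=0x1A=26: acc |= 26<<14 -> acc=435734 shift=21 [end]
Varint 3: bytes[4:7] = 96 CC 1A -> value 435734 (3 byte(s))
  byte[7]=0x76 cont=0 payload=0x76=118: acc |= 118<<0 -> acc=118 shift=7 [end]
Varint 4: bytes[7:8] = 76 -> value 118 (1 byte(s))
  byte[8]=0x73 cont=0 payload=0x73=115: acc |= 115<<0 -> acc=115 shift=7 [end]
Varint 5: bytes[8:9] = 73 -> value 115 (1 byte(s))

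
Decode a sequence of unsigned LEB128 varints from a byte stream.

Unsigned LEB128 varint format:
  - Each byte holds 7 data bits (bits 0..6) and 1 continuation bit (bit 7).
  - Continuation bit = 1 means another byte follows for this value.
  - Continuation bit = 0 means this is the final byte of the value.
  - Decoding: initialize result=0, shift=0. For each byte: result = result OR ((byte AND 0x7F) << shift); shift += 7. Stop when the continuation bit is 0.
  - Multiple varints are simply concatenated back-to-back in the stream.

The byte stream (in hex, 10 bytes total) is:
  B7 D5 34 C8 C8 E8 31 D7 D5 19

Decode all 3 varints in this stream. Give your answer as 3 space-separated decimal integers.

  byte[0]=0xB7 cont=1 payload=0x37=55: acc |= 55<<0 -> acc=55 shift=7
  byte[1]=0xD5 cont=1 payload=0x55=85: acc |= 85<<7 -> acc=10935 shift=14
  byte[2]=0x34 cont=0 payload=0x34=52: acc |= 52<<14 -> acc=862903 shift=21 [end]
Varint 1: bytes[0:3] = B7 D5 34 -> value 862903 (3 byte(s))
  byte[3]=0xC8 cont=1 payload=0x48=72: acc |= 72<<0 -> acc=72 shift=7
  byte[4]=0xC8 cont=1 payload=0x48=72: acc |= 72<<7 -> acc=9288 shift=14
  byte[5]=0xE8 cont=1 payload=0x68=104: acc |= 104<<14 -> acc=1713224 shift=21
  byte[6]=0x31 cont=0 payload=0x31=49: acc |= 49<<21 -> acc=104473672 shift=28 [end]
Varint 2: bytes[3:7] = C8 C8 E8 31 -> value 104473672 (4 byte(s))
  byte[7]=0xD7 cont=1 payload=0x57=87: acc |= 87<<0 -> acc=87 shift=7
  byte[8]=0xD5 cont=1 payload=0x55=85: acc |= 85<<7 -> acc=10967 shift=14
  byte[9]=0x19 cont=0 payload=0x19=25: acc |= 25<<14 -> acc=420567 shift=21 [end]
Varint 3: bytes[7:10] = D7 D5 19 -> value 420567 (3 byte(s))

Answer: 862903 104473672 420567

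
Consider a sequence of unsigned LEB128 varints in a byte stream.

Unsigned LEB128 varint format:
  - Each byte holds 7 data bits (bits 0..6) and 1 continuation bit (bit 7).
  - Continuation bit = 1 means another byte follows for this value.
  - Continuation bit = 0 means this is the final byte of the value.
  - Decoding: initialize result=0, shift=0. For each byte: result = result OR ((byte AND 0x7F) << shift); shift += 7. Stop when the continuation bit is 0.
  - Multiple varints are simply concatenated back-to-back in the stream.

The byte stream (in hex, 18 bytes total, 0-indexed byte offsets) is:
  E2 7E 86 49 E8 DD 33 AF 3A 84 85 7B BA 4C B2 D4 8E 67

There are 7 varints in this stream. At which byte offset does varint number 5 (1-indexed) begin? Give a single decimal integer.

  byte[0]=0xE2 cont=1 payload=0x62=98: acc |= 98<<0 -> acc=98 shift=7
  byte[1]=0x7E cont=0 payload=0x7E=126: acc |= 126<<7 -> acc=16226 shift=14 [end]
Varint 1: bytes[0:2] = E2 7E -> value 16226 (2 byte(s))
  byte[2]=0x86 cont=1 payload=0x06=6: acc |= 6<<0 -> acc=6 shift=7
  byte[3]=0x49 cont=0 payload=0x49=73: acc |= 73<<7 -> acc=9350 shift=14 [end]
Varint 2: bytes[2:4] = 86 49 -> value 9350 (2 byte(s))
  byte[4]=0xE8 cont=1 payload=0x68=104: acc |= 104<<0 -> acc=104 shift=7
  byte[5]=0xDD cont=1 payload=0x5D=93: acc |= 93<<7 -> acc=12008 shift=14
  byte[6]=0x33 cont=0 payload=0x33=51: acc |= 51<<14 -> acc=847592 shift=21 [end]
Varint 3: bytes[4:7] = E8 DD 33 -> value 847592 (3 byte(s))
  byte[7]=0xAF cont=1 payload=0x2F=47: acc |= 47<<0 -> acc=47 shift=7
  byte[8]=0x3A cont=0 payload=0x3A=58: acc |= 58<<7 -> acc=7471 shift=14 [end]
Varint 4: bytes[7:9] = AF 3A -> value 7471 (2 byte(s))
  byte[9]=0x84 cont=1 payload=0x04=4: acc |= 4<<0 -> acc=4 shift=7
  byte[10]=0x85 cont=1 payload=0x05=5: acc |= 5<<7 -> acc=644 shift=14
  byte[11]=0x7B cont=0 payload=0x7B=123: acc |= 123<<14 -> acc=2015876 shift=21 [end]
Varint 5: bytes[9:12] = 84 85 7B -> value 2015876 (3 byte(s))
  byte[12]=0xBA cont=1 payload=0x3A=58: acc |= 58<<0 -> acc=58 shift=7
  byte[13]=0x4C cont=0 payload=0x4C=76: acc |= 76<<7 -> acc=9786 shift=14 [end]
Varint 6: bytes[12:14] = BA 4C -> value 9786 (2 byte(s))
  byte[14]=0xB2 cont=1 payload=0x32=50: acc |= 50<<0 -> acc=50 shift=7
  byte[15]=0xD4 cont=1 payload=0x54=84: acc |= 84<<7 -> acc=10802 shift=14
  byte[16]=0x8E cont=1 payload=0x0E=14: acc |= 14<<14 -> acc=240178 shift=21
  byte[17]=0x67 cont=0 payload=0x67=103: acc |= 103<<21 -> acc=216246834 shift=28 [end]
Varint 7: bytes[14:18] = B2 D4 8E 67 -> value 216246834 (4 byte(s))

Answer: 9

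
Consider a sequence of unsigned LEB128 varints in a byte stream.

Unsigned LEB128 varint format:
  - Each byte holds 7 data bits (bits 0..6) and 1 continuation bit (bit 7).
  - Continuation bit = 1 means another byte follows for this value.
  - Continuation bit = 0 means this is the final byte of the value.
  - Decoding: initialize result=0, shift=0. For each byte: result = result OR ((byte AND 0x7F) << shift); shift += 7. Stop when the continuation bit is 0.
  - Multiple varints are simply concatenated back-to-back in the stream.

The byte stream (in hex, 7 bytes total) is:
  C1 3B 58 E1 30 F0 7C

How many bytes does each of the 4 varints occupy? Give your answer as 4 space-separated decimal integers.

  byte[0]=0xC1 cont=1 payload=0x41=65: acc |= 65<<0 -> acc=65 shift=7
  byte[1]=0x3B cont=0 payload=0x3B=59: acc |= 59<<7 -> acc=7617 shift=14 [end]
Varint 1: bytes[0:2] = C1 3B -> value 7617 (2 byte(s))
  byte[2]=0x58 cont=0 payload=0x58=88: acc |= 88<<0 -> acc=88 shift=7 [end]
Varint 2: bytes[2:3] = 58 -> value 88 (1 byte(s))
  byte[3]=0xE1 cont=1 payload=0x61=97: acc |= 97<<0 -> acc=97 shift=7
  byte[4]=0x30 cont=0 payload=0x30=48: acc |= 48<<7 -> acc=6241 shift=14 [end]
Varint 3: bytes[3:5] = E1 30 -> value 6241 (2 byte(s))
  byte[5]=0xF0 cont=1 payload=0x70=112: acc |= 112<<0 -> acc=112 shift=7
  byte[6]=0x7C cont=0 payload=0x7C=124: acc |= 124<<7 -> acc=15984 shift=14 [end]
Varint 4: bytes[5:7] = F0 7C -> value 15984 (2 byte(s))

Answer: 2 1 2 2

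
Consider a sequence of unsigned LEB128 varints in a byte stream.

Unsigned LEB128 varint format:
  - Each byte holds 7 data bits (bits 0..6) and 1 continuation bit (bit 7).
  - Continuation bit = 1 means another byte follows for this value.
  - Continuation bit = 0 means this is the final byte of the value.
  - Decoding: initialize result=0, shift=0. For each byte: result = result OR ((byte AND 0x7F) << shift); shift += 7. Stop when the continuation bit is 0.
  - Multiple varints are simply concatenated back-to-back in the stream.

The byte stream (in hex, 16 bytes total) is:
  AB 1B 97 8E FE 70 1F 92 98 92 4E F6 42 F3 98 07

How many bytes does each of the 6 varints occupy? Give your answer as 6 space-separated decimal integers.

Answer: 2 4 1 4 2 3

Derivation:
  byte[0]=0xAB cont=1 payload=0x2B=43: acc |= 43<<0 -> acc=43 shift=7
  byte[1]=0x1B cont=0 payload=0x1B=27: acc |= 27<<7 -> acc=3499 shift=14 [end]
Varint 1: bytes[0:2] = AB 1B -> value 3499 (2 byte(s))
  byte[2]=0x97 cont=1 payload=0x17=23: acc |= 23<<0 -> acc=23 shift=7
  byte[3]=0x8E cont=1 payload=0x0E=14: acc |= 14<<7 -> acc=1815 shift=14
  byte[4]=0xFE cont=1 payload=0x7E=126: acc |= 126<<14 -> acc=2066199 shift=21
  byte[5]=0x70 cont=0 payload=0x70=112: acc |= 112<<21 -> acc=236947223 shift=28 [end]
Varint 2: bytes[2:6] = 97 8E FE 70 -> value 236947223 (4 byte(s))
  byte[6]=0x1F cont=0 payload=0x1F=31: acc |= 31<<0 -> acc=31 shift=7 [end]
Varint 3: bytes[6:7] = 1F -> value 31 (1 byte(s))
  byte[7]=0x92 cont=1 payload=0x12=18: acc |= 18<<0 -> acc=18 shift=7
  byte[8]=0x98 cont=1 payload=0x18=24: acc |= 24<<7 -> acc=3090 shift=14
  byte[9]=0x92 cont=1 payload=0x12=18: acc |= 18<<14 -> acc=298002 shift=21
  byte[10]=0x4E cont=0 payload=0x4E=78: acc |= 78<<21 -> acc=163875858 shift=28 [end]
Varint 4: bytes[7:11] = 92 98 92 4E -> value 163875858 (4 byte(s))
  byte[11]=0xF6 cont=1 payload=0x76=118: acc |= 118<<0 -> acc=118 shift=7
  byte[12]=0x42 cont=0 payload=0x42=66: acc |= 66<<7 -> acc=8566 shift=14 [end]
Varint 5: bytes[11:13] = F6 42 -> value 8566 (2 byte(s))
  byte[13]=0xF3 cont=1 payload=0x73=115: acc |= 115<<0 -> acc=115 shift=7
  byte[14]=0x98 cont=1 payload=0x18=24: acc |= 24<<7 -> acc=3187 shift=14
  byte[15]=0x07 cont=0 payload=0x07=7: acc |= 7<<14 -> acc=117875 shift=21 [end]
Varint 6: bytes[13:16] = F3 98 07 -> value 117875 (3 byte(s))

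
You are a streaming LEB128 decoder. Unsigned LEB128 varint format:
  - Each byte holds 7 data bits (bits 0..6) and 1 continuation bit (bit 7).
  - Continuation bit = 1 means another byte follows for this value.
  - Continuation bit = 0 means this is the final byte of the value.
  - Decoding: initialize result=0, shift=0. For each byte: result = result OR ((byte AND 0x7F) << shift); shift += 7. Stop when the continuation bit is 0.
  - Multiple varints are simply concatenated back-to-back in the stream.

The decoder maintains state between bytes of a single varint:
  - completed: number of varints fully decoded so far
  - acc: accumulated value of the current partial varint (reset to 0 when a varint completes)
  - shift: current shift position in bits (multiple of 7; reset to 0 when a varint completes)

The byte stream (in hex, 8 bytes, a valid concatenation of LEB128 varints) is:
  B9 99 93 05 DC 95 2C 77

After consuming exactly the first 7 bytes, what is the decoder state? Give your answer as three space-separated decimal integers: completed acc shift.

Answer: 2 0 0

Derivation:
byte[0]=0xB9 cont=1 payload=0x39: acc |= 57<<0 -> completed=0 acc=57 shift=7
byte[1]=0x99 cont=1 payload=0x19: acc |= 25<<7 -> completed=0 acc=3257 shift=14
byte[2]=0x93 cont=1 payload=0x13: acc |= 19<<14 -> completed=0 acc=314553 shift=21
byte[3]=0x05 cont=0 payload=0x05: varint #1 complete (value=10800313); reset -> completed=1 acc=0 shift=0
byte[4]=0xDC cont=1 payload=0x5C: acc |= 92<<0 -> completed=1 acc=92 shift=7
byte[5]=0x95 cont=1 payload=0x15: acc |= 21<<7 -> completed=1 acc=2780 shift=14
byte[6]=0x2C cont=0 payload=0x2C: varint #2 complete (value=723676); reset -> completed=2 acc=0 shift=0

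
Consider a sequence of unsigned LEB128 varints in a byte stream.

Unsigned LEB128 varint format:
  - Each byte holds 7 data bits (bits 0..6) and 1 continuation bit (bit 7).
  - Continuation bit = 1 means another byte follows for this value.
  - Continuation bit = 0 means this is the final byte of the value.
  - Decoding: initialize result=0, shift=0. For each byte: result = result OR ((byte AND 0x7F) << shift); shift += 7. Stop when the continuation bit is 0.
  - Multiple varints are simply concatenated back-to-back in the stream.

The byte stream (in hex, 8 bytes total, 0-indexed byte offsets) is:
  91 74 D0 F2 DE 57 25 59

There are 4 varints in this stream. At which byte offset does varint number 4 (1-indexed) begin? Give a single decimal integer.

  byte[0]=0x91 cont=1 payload=0x11=17: acc |= 17<<0 -> acc=17 shift=7
  byte[1]=0x74 cont=0 payload=0x74=116: acc |= 116<<7 -> acc=14865 shift=14 [end]
Varint 1: bytes[0:2] = 91 74 -> value 14865 (2 byte(s))
  byte[2]=0xD0 cont=1 payload=0x50=80: acc |= 80<<0 -> acc=80 shift=7
  byte[3]=0xF2 cont=1 payload=0x72=114: acc |= 114<<7 -> acc=14672 shift=14
  byte[4]=0xDE cont=1 payload=0x5E=94: acc |= 94<<14 -> acc=1554768 shift=21
  byte[5]=0x57 cont=0 payload=0x57=87: acc |= 87<<21 -> acc=184006992 shift=28 [end]
Varint 2: bytes[2:6] = D0 F2 DE 57 -> value 184006992 (4 byte(s))
  byte[6]=0x25 cont=0 payload=0x25=37: acc |= 37<<0 -> acc=37 shift=7 [end]
Varint 3: bytes[6:7] = 25 -> value 37 (1 byte(s))
  byte[7]=0x59 cont=0 payload=0x59=89: acc |= 89<<0 -> acc=89 shift=7 [end]
Varint 4: bytes[7:8] = 59 -> value 89 (1 byte(s))

Answer: 7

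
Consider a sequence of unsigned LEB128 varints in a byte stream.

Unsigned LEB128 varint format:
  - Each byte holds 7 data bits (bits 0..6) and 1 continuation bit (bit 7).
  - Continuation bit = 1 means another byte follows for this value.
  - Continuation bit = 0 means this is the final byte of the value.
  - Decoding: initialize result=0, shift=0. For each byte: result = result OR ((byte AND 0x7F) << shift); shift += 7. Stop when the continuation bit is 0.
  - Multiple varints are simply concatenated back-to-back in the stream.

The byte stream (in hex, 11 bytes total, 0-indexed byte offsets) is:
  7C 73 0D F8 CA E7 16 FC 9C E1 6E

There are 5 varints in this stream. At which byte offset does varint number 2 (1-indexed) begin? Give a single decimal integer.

Answer: 1

Derivation:
  byte[0]=0x7C cont=0 payload=0x7C=124: acc |= 124<<0 -> acc=124 shift=7 [end]
Varint 1: bytes[0:1] = 7C -> value 124 (1 byte(s))
  byte[1]=0x73 cont=0 payload=0x73=115: acc |= 115<<0 -> acc=115 shift=7 [end]
Varint 2: bytes[1:2] = 73 -> value 115 (1 byte(s))
  byte[2]=0x0D cont=0 payload=0x0D=13: acc |= 13<<0 -> acc=13 shift=7 [end]
Varint 3: bytes[2:3] = 0D -> value 13 (1 byte(s))
  byte[3]=0xF8 cont=1 payload=0x78=120: acc |= 120<<0 -> acc=120 shift=7
  byte[4]=0xCA cont=1 payload=0x4A=74: acc |= 74<<7 -> acc=9592 shift=14
  byte[5]=0xE7 cont=1 payload=0x67=103: acc |= 103<<14 -> acc=1697144 shift=21
  byte[6]=0x16 cont=0 payload=0x16=22: acc |= 22<<21 -> acc=47834488 shift=28 [end]
Varint 4: bytes[3:7] = F8 CA E7 16 -> value 47834488 (4 byte(s))
  byte[7]=0xFC cont=1 payload=0x7C=124: acc |= 124<<0 -> acc=124 shift=7
  byte[8]=0x9C cont=1 payload=0x1C=28: acc |= 28<<7 -> acc=3708 shift=14
  byte[9]=0xE1 cont=1 payload=0x61=97: acc |= 97<<14 -> acc=1592956 shift=21
  byte[10]=0x6E cont=0 payload=0x6E=110: acc |= 110<<21 -> acc=232279676 shift=28 [end]
Varint 5: bytes[7:11] = FC 9C E1 6E -> value 232279676 (4 byte(s))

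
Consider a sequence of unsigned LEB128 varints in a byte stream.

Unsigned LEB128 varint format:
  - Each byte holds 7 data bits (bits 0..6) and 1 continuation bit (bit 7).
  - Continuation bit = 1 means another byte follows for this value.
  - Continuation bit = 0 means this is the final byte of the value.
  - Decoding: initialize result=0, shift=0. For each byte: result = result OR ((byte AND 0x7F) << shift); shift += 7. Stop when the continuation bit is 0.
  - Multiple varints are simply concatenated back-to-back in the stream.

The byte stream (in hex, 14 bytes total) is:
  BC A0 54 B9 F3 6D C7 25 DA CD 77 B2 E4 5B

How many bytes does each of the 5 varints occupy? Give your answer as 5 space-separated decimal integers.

Answer: 3 3 2 3 3

Derivation:
  byte[0]=0xBC cont=1 payload=0x3C=60: acc |= 60<<0 -> acc=60 shift=7
  byte[1]=0xA0 cont=1 payload=0x20=32: acc |= 32<<7 -> acc=4156 shift=14
  byte[2]=0x54 cont=0 payload=0x54=84: acc |= 84<<14 -> acc=1380412 shift=21 [end]
Varint 1: bytes[0:3] = BC A0 54 -> value 1380412 (3 byte(s))
  byte[3]=0xB9 cont=1 payload=0x39=57: acc |= 57<<0 -> acc=57 shift=7
  byte[4]=0xF3 cont=1 payload=0x73=115: acc |= 115<<7 -> acc=14777 shift=14
  byte[5]=0x6D cont=0 payload=0x6D=109: acc |= 109<<14 -> acc=1800633 shift=21 [end]
Varint 2: bytes[3:6] = B9 F3 6D -> value 1800633 (3 byte(s))
  byte[6]=0xC7 cont=1 payload=0x47=71: acc |= 71<<0 -> acc=71 shift=7
  byte[7]=0x25 cont=0 payload=0x25=37: acc |= 37<<7 -> acc=4807 shift=14 [end]
Varint 3: bytes[6:8] = C7 25 -> value 4807 (2 byte(s))
  byte[8]=0xDA cont=1 payload=0x5A=90: acc |= 90<<0 -> acc=90 shift=7
  byte[9]=0xCD cont=1 payload=0x4D=77: acc |= 77<<7 -> acc=9946 shift=14
  byte[10]=0x77 cont=0 payload=0x77=119: acc |= 119<<14 -> acc=1959642 shift=21 [end]
Varint 4: bytes[8:11] = DA CD 77 -> value 1959642 (3 byte(s))
  byte[11]=0xB2 cont=1 payload=0x32=50: acc |= 50<<0 -> acc=50 shift=7
  byte[12]=0xE4 cont=1 payload=0x64=100: acc |= 100<<7 -> acc=12850 shift=14
  byte[13]=0x5B cont=0 payload=0x5B=91: acc |= 91<<14 -> acc=1503794 shift=21 [end]
Varint 5: bytes[11:14] = B2 E4 5B -> value 1503794 (3 byte(s))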